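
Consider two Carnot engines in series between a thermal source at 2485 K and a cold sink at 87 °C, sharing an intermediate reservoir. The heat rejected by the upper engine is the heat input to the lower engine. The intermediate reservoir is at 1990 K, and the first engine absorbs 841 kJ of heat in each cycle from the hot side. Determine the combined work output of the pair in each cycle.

W_total ≈ 719 kJ

T_C = 87 °C → 87 + 273.15 = 360.15 K.
Two reversible stages in series are equivalent to a single Carnot engine between T_H and T_C, so η_total = 1 − T_C/T_H = 1 − 360.15/2485.00 = 0.8551.
W_total = η_total · Q_H = 0.8551 × 841 = 719 kJ.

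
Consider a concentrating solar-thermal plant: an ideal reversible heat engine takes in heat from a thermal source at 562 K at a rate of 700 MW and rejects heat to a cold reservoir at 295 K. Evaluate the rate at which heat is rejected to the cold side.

The Carnot efficiency is η = 1 − T_C/T_H = 1 − 295.00/562.00 = 0.4751.
For a reversible cycle Q_C/Q_H = T_C/T_H, so Q_C = 700 × 295.00/562.00 = 367 MW.

Q̇_C ≈ 367 MW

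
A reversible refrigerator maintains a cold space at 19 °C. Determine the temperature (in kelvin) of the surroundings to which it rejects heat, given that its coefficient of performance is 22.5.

T_C = 19 °C → 19 + 273.15 = 292.15 K.
COP_R = T_C/(T_H − T_C) ⇒ T_H = T_C·(1 + 1/COP_R) = 292.15 × (1 + 1/22.5) = 305 K.

T_H ≈ 305 K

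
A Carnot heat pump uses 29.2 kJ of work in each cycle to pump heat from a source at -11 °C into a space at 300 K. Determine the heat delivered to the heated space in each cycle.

T_C = -11 °C → -11 + 273.15 = 262.15 K.
For a reversible heat pump, COP_HP = T_H/(T_H − T_C) = 300.00/37.85 = 7.9260.
Q_H = COP_HP · W = 7.9260 × 29.2 = 231 kJ.

Q_H ≈ 231 kJ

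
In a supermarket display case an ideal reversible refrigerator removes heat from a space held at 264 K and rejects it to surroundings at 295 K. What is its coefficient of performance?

COP_R = T_C/(T_H − T_C) = 264.00/(295.00 − 264.00) = 8.52.

COP_R ≈ 8.52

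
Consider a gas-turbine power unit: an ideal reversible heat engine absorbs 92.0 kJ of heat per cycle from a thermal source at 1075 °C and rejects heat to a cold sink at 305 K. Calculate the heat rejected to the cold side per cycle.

Q_C ≈ 20.8 kJ

T_H = 1075 °C → 1075 + 273.15 = 1348.15 K.
The Carnot efficiency is η = 1 − T_C/T_H = 1 − 305.00/1348.15 = 0.7738.
For a reversible cycle Q_C/Q_H = T_C/T_H, so Q_C = 92.0 × 305.00/1348.15 = 20.8 kJ.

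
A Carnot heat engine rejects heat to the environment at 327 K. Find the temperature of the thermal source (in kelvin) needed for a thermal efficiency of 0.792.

T_H ≈ 1572 K

From η = 1 − T_C/T_H, solving for T_H gives T_H = T_C/(1 − η) = 327.00/(1 − 0.792) = 1572 K.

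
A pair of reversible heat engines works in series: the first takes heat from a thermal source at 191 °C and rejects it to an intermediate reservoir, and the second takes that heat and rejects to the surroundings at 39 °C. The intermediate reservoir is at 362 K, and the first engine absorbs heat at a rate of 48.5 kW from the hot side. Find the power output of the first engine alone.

T_H = 191 °C → 191 + 273.15 = 464.15 K.
T_C = 39 °C → 39 + 273.15 = 312.15 K.
First-stage efficiency η₁ = 1 − T_m/T_H = 1 − 362.00/464.15 = 0.2201.
W₁ = η₁·Q_H = 0.2201 × 48.5 = 10.67 kW.

Ẇ₁ ≈ 10.67 kW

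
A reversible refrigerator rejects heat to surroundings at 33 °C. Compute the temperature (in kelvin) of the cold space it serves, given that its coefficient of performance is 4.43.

T_H = 33 °C → 33 + 273.15 = 306.15 K.
COP_R = T_C/(T_H − T_C) ⇒ T_C = T_H·COP_R/(1 + COP_R) = 306.15 × 4.43/(1 + 4.43) = 250 K.

T_C ≈ 250 K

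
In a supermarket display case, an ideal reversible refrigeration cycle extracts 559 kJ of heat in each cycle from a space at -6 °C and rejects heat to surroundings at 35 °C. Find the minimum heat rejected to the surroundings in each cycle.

T_H = 35 °C → 35 + 273.15 = 308.15 K.
T_C = -6 °C → -6 + 273.15 = 267.15 K.
For a reversible cycle Q_H/Q_C = T_H/T_C, so Q_H = Q_C·T_H/T_C = 559 × 308.15/267.15 = 645 kJ.

Q_H ≈ 645 kJ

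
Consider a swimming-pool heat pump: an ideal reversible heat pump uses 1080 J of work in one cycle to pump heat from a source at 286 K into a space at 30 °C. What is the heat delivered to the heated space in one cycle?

Q_H ≈ 19090 J

T_H = 30 °C → 30 + 273.15 = 303.15 K.
Reversible heating COP: COP_HP = T_H/(T_H − T_C) = 303.15/17.15 = 17.6764.
Q_H = COP_HP · W = 17.6764 × 1080 = 19090 J.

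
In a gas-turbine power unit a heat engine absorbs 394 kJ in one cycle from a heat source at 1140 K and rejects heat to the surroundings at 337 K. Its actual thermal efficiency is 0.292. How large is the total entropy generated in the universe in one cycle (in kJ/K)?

ΔS_univ ≈ 0.4821 kJ/K

W = η·Q_H = 0.292 × 394 = 115.0 kJ, so Q_C = Q_H − W = 279.0 kJ.
The hot reservoir loses entropy Q_H/T_H = 394/1140.00 = 0.3456 kJ/K; the cold reservoir gains Q_C/T_C = 279.0/337.00 = 0.8278 kJ/K.
ΔS_univ = −Q_H/T_H + Q_C/T_C = 0.4821 kJ/K (> 0, since η = 0.292 < η_Carnot = 0.704).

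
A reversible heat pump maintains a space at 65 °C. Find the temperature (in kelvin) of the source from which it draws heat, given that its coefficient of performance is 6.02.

T_H = 65 °C → 65 + 273.15 = 338.15 K.
COP_HP = T_H/(T_H − T_C) ⇒ T_C = T_H·(COP_HP − 1)/COP_HP = 338.15 × (6.02 − 1)/6.02 = 282.0 K.

T_C ≈ 282.0 K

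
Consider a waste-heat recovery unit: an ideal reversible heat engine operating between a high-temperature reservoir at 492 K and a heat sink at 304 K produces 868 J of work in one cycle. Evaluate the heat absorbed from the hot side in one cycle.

Since the cycle is reversible, η = 1 − T_C/T_H = 1 − 304.00/492.00 = 0.3821.
Q_H = W/η = 868/0.3821 = 2270 J.

Q_H ≈ 2270 J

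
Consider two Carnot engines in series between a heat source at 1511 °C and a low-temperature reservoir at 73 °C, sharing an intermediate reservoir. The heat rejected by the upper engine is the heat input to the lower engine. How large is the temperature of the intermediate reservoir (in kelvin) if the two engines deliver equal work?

T_m ≈ 1070 K

T_H = 1511 °C → 1511 + 273.15 = 1784.15 K.
T_C = 73 °C → 73 + 273.15 = 346.15 K.
For reversible stages Q_m = Q_H·(T_m/T_H). Setting W₁ = Q_H(1 − T_m/T_H) equal to W₂ = Q_m(1 − T_C/T_m) = Q_H·(T_m − T_C)/T_H gives T_H − T_m = T_m − T_C, so T_m = (T_H + T_C)/2 = (1784.15 + 346.15)/2 = 1070 K.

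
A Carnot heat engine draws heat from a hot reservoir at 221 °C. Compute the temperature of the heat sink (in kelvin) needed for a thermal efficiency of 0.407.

T_H = 221 °C → 221 + 273.15 = 494.15 K.
From η = 1 − T_C/T_H, T_C = T_H·(1 − η) = 494.15 × (1 − 0.407) = 293.0 K.

T_C ≈ 293.0 K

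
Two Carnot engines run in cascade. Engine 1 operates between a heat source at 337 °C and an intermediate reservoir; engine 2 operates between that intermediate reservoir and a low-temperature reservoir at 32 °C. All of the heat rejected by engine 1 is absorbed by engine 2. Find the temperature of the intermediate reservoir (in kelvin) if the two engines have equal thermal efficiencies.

T_H = 337 °C → 337 + 273.15 = 610.15 K.
T_C = 32 °C → 32 + 273.15 = 305.15 K.
Equal efficiencies require 1 − T_m/T_H = 1 − T_C/T_m, i.e. T_m/T_H = T_C/T_m, so T_m = √(T_H·T_C) = √(610.15 × 305.15) = 431 K.

T_m ≈ 431 K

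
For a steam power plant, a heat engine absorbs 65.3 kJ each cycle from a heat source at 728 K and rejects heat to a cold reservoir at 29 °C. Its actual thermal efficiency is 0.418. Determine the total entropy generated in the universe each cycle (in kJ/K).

ΔS_univ ≈ 0.03608 kJ/K

T_C = 29 °C → 29 + 273.15 = 302.15 K.
W = η·Q_H = 0.418 × 65.3 = 27.30 kJ, so Q_C = Q_H − W = 38.00 kJ.
Reservoir entropy changes: ΔS_H = −Q_H/T_H = −65.3/728.00 = -0.08970 kJ/K and ΔS_C = +Q_C/T_C = 38.00/302.15 = 0.1258 kJ/K.
ΔS_univ = −Q_H/T_H + Q_C/T_C = 0.03608 kJ/K (> 0, since η = 0.418 < η_Carnot = 0.585).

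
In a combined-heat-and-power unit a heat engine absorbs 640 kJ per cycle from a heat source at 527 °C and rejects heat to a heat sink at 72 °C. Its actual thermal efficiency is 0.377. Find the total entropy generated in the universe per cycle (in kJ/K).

T_H = 527 °C → 527 + 273.15 = 800.15 K.
T_C = 72 °C → 72 + 273.15 = 345.15 K.
W = η·Q_H = 0.377 × 640 = 241.3 kJ, so Q_C = Q_H − W = 398.7 kJ.
Reservoir entropy changes: ΔS_H = −Q_H/T_H = −640/800.15 = -0.7999 kJ/K and ΔS_C = +Q_C/T_C = 398.7/345.15 = 1.155 kJ/K.
ΔS_univ = −Q_H/T_H + Q_C/T_C = 0.3554 kJ/K (> 0, since η = 0.377 < η_Carnot = 0.569).

ΔS_univ ≈ 0.3554 kJ/K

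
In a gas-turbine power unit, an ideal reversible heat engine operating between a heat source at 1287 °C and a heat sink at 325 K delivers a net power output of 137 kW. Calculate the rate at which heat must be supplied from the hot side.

T_H = 1287 °C → 1287 + 273.15 = 1560.15 K.
Since the cycle is reversible, η = 1 − T_C/T_H = 1 − 325.00/1560.15 = 0.7917.
Q_H = W/η = 137/0.7917 = 173 kW.

Q̇_H ≈ 173 kW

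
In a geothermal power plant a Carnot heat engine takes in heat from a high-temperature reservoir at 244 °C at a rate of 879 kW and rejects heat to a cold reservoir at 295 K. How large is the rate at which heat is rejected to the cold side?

T_H = 244 °C → 244 + 273.15 = 517.15 K.
The Carnot efficiency is η = 1 − T_C/T_H = 1 − 295.00/517.15 = 0.4296.
For a reversible cycle Q_C/Q_H = T_C/T_H, so Q_C = 879 × 295.00/517.15 = 501.4 kW.

Q̇_C ≈ 501.4 kW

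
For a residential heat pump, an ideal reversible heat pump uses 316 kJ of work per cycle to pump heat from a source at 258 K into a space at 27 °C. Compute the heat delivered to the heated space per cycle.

T_H = 27 °C → 27 + 273.15 = 300.15 K.
Reversible heating COP: COP_HP = T_H/(T_H − T_C) = 300.15/42.15 = 7.1210.
Q_H = COP_HP · W = 7.1210 × 316 = 2250 kJ.

Q_H ≈ 2250 kJ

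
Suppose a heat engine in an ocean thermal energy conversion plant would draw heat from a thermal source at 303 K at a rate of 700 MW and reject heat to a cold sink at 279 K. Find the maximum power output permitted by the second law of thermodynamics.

Ẇ_max ≈ 55.4 MW

By the Carnot theorem, η_max = 1 − T_C/T_H = 1 − 279.00/303.00 = 0.0792.
W_max = η_max · Q_H = 0.0792 × 700 = 55.4 MW.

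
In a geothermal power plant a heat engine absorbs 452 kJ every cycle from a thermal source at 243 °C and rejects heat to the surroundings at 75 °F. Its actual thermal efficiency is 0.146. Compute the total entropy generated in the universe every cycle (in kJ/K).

ΔS_univ ≈ 0.424 kJ/K

T_H = 243 °C → 243 + 273.15 = 516.15 K.
T_C = 75 °F → (75 − 32) × 5/9 = 23.89 °C = 297.04 K.
W = η·Q_H = 0.146 × 452 = 65.99 kJ, so Q_C = Q_H − W = 386.0 kJ.
The hot reservoir loses entropy Q_H/T_H = 452/516.15 = 0.8757 kJ/K; the cold reservoir gains Q_C/T_C = 386.0/297.04 = 1.300 kJ/K.
ΔS_univ = −Q_H/T_H + Q_C/T_C = 0.424 kJ/K (> 0, since η = 0.146 < η_Carnot = 0.425).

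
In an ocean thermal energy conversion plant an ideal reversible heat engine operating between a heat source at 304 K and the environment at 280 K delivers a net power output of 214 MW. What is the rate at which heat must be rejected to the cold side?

Q̇_C ≈ 2500 MW

Carnot efficiency: η = 1 − T_C/T_H = 1 − 280.00/304.00 = 0.0789.
Since Q_C/Q_H = T_C/T_H and Q_H = W/η, Q_C = W·T_C/(T_H − T_C) = 214 × 280.00/24.00 = 2500 MW.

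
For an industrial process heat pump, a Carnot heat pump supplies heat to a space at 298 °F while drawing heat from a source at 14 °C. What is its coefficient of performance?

T_H = 298 °F → (298 − 32) × 5/9 = 147.78 °C = 420.93 K.
T_C = 14 °C → 14 + 273.15 = 287.15 K.
COP_HP = T_H/(T_H − T_C) = 420.93/(420.93 − 287.15) = 3.146.

COP_HP ≈ 3.146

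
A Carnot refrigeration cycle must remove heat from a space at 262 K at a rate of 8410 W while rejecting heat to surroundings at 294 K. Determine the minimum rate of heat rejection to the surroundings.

For a reversible cycle Q_H/Q_C = T_H/T_C, so Q_H = Q_C·T_H/T_C = 8410 × 294.00/262.00 = 9437 W.

Q̇_H ≈ 9437 W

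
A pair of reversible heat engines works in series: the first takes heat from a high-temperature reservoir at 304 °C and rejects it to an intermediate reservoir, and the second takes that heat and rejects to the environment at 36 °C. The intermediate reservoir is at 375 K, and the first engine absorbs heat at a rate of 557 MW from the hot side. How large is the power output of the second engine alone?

T_H = 304 °C → 304 + 273.15 = 577.15 K.
T_C = 36 °C → 36 + 273.15 = 309.15 K.
Heat entering the second stage: Q_m = Q_H·(T_m/T_H) = 557 × 375.00/577.15 = 362 MW.
Second-stage efficiency η₂ = 1 − T_C/T_m = 1 − 309.15/375.00 = 0.1756, so W₂ = η₂·Q_m = 63.6 MW.

Ẇ₂ ≈ 63.6 MW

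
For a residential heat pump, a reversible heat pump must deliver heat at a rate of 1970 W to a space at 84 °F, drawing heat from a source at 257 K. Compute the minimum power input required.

T_H = 84 °F → (84 − 32) × 5/9 = 28.89 °C = 302.04 K.
Reversible heating COP: COP_HP = T_H/(T_H − T_C) = 302.04/45.04 = 6.7062.
W = Q_H/COP_HP = 1970/6.7062 = 294 W.

Ẇ_in ≈ 294 W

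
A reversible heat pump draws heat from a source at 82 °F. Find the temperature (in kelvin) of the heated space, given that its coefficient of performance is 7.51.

T_H ≈ 347.2 K

T_C = 82 °F → (82 − 32) × 5/9 = 27.78 °C = 300.93 K.
COP_HP = T_H/(T_H − T_C) ⇒ T_H = T_C·COP_HP/(COP_HP − 1) = 300.93 × 7.51/(7.51 − 1) = 347.2 K.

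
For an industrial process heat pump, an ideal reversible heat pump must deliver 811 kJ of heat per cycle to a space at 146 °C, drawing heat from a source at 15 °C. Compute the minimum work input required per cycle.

T_H = 146 °C → 146 + 273.15 = 419.15 K.
T_C = 15 °C → 15 + 273.15 = 288.15 K.
COP_HP = T_H/(T_H − T_C) = 419.15/131.00 = 3.1996.
W = Q_H/COP_HP = 811/3.1996 = 253 kJ.

W_in ≈ 253 kJ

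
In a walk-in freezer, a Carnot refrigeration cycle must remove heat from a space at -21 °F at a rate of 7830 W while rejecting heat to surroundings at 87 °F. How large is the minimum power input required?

T_H = 87 °F → (87 − 32) × 5/9 = 30.56 °C = 303.71 K.
T_C = -21 °F → (-21 − 32) × 5/9 = -29.44 °C = 243.71 K.
The reversible coefficient of performance is COP_R = T_C/(T_H − T_C) = 243.71/60.00 = 4.0618.
W = Q_C/COP_R = 7830/4.0618 = 1928 W.

Ẇ_in ≈ 1928 W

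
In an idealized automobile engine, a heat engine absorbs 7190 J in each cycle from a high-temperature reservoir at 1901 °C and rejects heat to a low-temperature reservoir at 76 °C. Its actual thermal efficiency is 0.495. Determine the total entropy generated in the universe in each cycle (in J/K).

T_H = 1901 °C → 1901 + 273.15 = 2174.15 K.
T_C = 76 °C → 76 + 273.15 = 349.15 K.
W = η·Q_H = 0.495 × 7190 = 3559 J, so Q_C = Q_H − W = 3631 J.
Entropy balance on the reservoirs: −Q_H/T_H = -3.307 J/K, +Q_C/T_C = 10.40 J/K.
ΔS_univ = −Q_H/T_H + Q_C/T_C = 7.09 J/K (> 0, since η = 0.495 < η_Carnot = 0.839).

ΔS_univ ≈ 7.09 J/K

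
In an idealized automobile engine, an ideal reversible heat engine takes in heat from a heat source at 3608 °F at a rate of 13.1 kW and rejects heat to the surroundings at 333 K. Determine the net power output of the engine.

T_H = 3608 °F → (3608 − 32) × 5/9 = 1986.67 °C = 2259.82 K.
The Carnot efficiency is η = 1 − T_C/T_H = 1 − 333.00/2259.82 = 0.8526.
W = η·Q_H = 0.8526 × 13.1 = 11.2 kW.

Ẇ ≈ 11.2 kW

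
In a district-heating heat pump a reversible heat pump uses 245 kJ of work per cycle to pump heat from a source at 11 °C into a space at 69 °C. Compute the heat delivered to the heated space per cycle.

T_H = 69 °C → 69 + 273.15 = 342.15 K.
T_C = 11 °C → 11 + 273.15 = 284.15 K.
The Carnot heat-pump COP is COP_HP = T_H/(T_H − T_C) = 342.15/58.00 = 5.8991.
Q_H = COP_HP · W = 5.8991 × 245 = 1445 kJ.

Q_H ≈ 1445 kJ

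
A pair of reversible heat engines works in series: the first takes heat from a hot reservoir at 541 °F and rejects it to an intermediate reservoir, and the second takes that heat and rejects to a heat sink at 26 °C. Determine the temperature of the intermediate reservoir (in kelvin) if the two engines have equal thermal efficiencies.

T_m ≈ 408 K

T_H = 541 °F → (541 − 32) × 5/9 = 282.78 °C = 555.93 K.
T_C = 26 °C → 26 + 273.15 = 299.15 K.
Equal efficiencies require 1 − T_m/T_H = 1 − T_C/T_m, i.e. T_m/T_H = T_C/T_m, so T_m = √(T_H·T_C) = √(555.93 × 299.15) = 408 K.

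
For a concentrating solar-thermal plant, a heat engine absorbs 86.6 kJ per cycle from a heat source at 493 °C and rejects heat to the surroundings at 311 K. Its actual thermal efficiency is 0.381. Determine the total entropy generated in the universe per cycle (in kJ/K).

T_H = 493 °C → 493 + 273.15 = 766.15 K.
W = η·Q_H = 0.381 × 86.6 = 32.99 kJ, so Q_C = Q_H − W = 53.61 kJ.
Entropy balance on the reservoirs: −Q_H/T_H = -0.1130 kJ/K, +Q_C/T_C = 0.1724 kJ/K.
ΔS_univ = −Q_H/T_H + Q_C/T_C = 0.0593 kJ/K (> 0, since η = 0.381 < η_Carnot = 0.594).

ΔS_univ ≈ 0.0593 kJ/K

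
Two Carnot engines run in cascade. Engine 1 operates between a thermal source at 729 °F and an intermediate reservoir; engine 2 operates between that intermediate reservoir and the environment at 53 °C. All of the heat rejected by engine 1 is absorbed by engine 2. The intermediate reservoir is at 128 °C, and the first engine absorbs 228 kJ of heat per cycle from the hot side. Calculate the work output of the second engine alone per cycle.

W₂ ≈ 25.9 kJ

T_H = 729 °F → (729 − 32) × 5/9 = 387.22 °C = 660.37 K.
T_C = 53 °C → 53 + 273.15 = 326.15 K.
T_m = 128 °C → 128 + 273.15 = 401.15 K.
Heat entering the second stage: Q_m = Q_H·(T_m/T_H) = 228 × 401.15/660.37 = 139 kJ.
Second-stage efficiency η₂ = 1 − T_C/T_m = 1 − 326.15/401.15 = 0.1870, so W₂ = η₂·Q_m = 25.9 kJ.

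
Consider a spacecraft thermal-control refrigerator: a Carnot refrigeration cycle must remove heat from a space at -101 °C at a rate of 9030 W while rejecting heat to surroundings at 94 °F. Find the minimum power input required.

Ẇ_in ≈ 7100 W

T_H = 94 °F → (94 − 32) × 5/9 = 34.44 °C = 307.59 K.
T_C = -101 °C → -101 + 273.15 = 172.15 K.
COP_R = T_C/(T_H − T_C) = 172.15/135.44 = 1.2710.
W = Q_C/COP_R = 9030/1.2710 = 7100 W.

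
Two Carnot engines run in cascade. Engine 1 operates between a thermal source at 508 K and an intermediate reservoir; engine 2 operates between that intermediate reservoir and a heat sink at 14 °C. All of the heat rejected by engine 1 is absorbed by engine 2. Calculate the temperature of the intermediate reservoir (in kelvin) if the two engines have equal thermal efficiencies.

T_m ≈ 382 K

T_C = 14 °C → 14 + 273.15 = 287.15 K.
Equal efficiencies require 1 − T_m/T_H = 1 − T_C/T_m, i.e. T_m/T_H = T_C/T_m, so T_m = √(T_H·T_C) = √(508.00 × 287.15) = 382 K.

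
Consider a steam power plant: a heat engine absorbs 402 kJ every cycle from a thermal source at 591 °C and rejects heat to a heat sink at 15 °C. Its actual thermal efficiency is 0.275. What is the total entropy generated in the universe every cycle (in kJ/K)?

ΔS_univ ≈ 0.546 kJ/K

T_H = 591 °C → 591 + 273.15 = 864.15 K.
T_C = 15 °C → 15 + 273.15 = 288.15 K.
W = η·Q_H = 0.275 × 402 = 110.6 kJ, so Q_C = Q_H − W = 291.4 kJ.
The hot reservoir loses entropy Q_H/T_H = 402/864.15 = 0.4652 kJ/K; the cold reservoir gains Q_C/T_C = 291.4/288.15 = 1.011 kJ/K.
ΔS_univ = −Q_H/T_H + Q_C/T_C = 0.546 kJ/K (> 0, since η = 0.275 < η_Carnot = 0.667).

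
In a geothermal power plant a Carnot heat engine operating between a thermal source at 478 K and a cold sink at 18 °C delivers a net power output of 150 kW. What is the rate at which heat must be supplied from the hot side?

T_C = 18 °C → 18 + 273.15 = 291.15 K.
The Carnot efficiency is η = 1 − T_C/T_H = 1 − 291.15/478.00 = 0.3909.
Q_H = W/η = 150/0.3909 = 384 kW.

Q̇_H ≈ 384 kW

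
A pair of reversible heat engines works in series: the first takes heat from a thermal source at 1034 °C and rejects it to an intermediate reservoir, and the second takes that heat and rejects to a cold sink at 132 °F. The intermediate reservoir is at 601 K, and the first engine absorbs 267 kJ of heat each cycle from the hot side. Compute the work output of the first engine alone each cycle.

T_H = 1034 °C → 1034 + 273.15 = 1307.15 K.
T_C = 132 °F → (132 − 32) × 5/9 = 55.56 °C = 328.71 K.
First-stage efficiency η₁ = 1 − T_m/T_H = 1 − 601.00/1307.15 = 0.5402.
W₁ = η₁·Q_H = 0.5402 × 267 = 144 kJ.

W₁ ≈ 144 kJ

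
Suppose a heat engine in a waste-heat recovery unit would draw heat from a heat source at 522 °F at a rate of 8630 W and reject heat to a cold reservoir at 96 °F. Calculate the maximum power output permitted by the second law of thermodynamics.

Ẇ_max ≈ 3750 W

T_H = 522 °F → (522 − 32) × 5/9 = 272.22 °C = 545.37 K.
T_C = 96 °F → (96 − 32) × 5/9 = 35.56 °C = 308.71 K.
By the Carnot theorem, η_max = 1 − T_C/T_H = 1 − 308.71/545.37 = 0.4340.
W_max = η_max · Q_H = 0.4340 × 8630 = 3750 W.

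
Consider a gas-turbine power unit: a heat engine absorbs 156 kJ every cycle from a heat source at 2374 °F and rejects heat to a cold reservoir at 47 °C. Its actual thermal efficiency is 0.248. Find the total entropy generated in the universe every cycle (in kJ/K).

ΔS_univ ≈ 0.2673 kJ/K

T_H = 2374 °F → (2374 − 32) × 5/9 = 1301.11 °C = 1574.26 K.
T_C = 47 °C → 47 + 273.15 = 320.15 K.
W = η·Q_H = 0.248 × 156 = 38.69 kJ, so Q_C = Q_H − W = 117.3 kJ.
Reservoir entropy changes: ΔS_H = −Q_H/T_H = −156/1574.26 = -0.09909 kJ/K and ΔS_C = +Q_C/T_C = 117.3/320.15 = 0.3664 kJ/K.
ΔS_univ = −Q_H/T_H + Q_C/T_C = 0.2673 kJ/K (> 0, since η = 0.248 < η_Carnot = 0.797).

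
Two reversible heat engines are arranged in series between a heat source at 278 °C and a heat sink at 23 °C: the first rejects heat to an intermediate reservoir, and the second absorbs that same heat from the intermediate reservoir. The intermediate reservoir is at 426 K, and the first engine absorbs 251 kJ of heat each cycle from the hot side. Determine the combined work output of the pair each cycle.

T_H = 278 °C → 278 + 273.15 = 551.15 K.
T_C = 23 °C → 23 + 273.15 = 296.15 K.
Two reversible stages in series are equivalent to a single Carnot engine between T_H and T_C, so η_total = 1 − T_C/T_H = 1 − 296.15/551.15 = 0.4627.
W_total = η_total · Q_H = 0.4627 × 251 = 116 kJ.

W_total ≈ 116 kJ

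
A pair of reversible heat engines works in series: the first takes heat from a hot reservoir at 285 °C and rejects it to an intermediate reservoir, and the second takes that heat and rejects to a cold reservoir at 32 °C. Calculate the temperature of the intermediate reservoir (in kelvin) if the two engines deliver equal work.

T_m ≈ 432 K

T_H = 285 °C → 285 + 273.15 = 558.15 K.
T_C = 32 °C → 32 + 273.15 = 305.15 K.
For reversible stages Q_m = Q_H·(T_m/T_H). Setting W₁ = Q_H(1 − T_m/T_H) equal to W₂ = Q_m(1 − T_C/T_m) = Q_H·(T_m − T_C)/T_H gives T_H − T_m = T_m − T_C, so T_m = (T_H + T_C)/2 = (558.15 + 305.15)/2 = 432 K.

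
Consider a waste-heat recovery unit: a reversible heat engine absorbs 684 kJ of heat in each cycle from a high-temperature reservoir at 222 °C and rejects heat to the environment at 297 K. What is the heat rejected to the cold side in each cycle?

T_H = 222 °C → 222 + 273.15 = 495.15 K.
η_rev = 1 − T_C/T_H = 1 − 297.00/495.15 = 0.4002.
For a reversible cycle Q_C/Q_H = T_C/T_H, so Q_C = 684 × 297.00/495.15 = 410 kJ.

Q_C ≈ 410 kJ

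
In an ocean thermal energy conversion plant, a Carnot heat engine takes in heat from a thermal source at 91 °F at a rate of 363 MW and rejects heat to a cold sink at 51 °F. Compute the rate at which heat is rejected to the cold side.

Q̇_C ≈ 336.6 MW

T_H = 91 °F → (91 − 32) × 5/9 = 32.78 °C = 305.93 K.
T_C = 51 °F → (51 − 32) × 5/9 = 10.56 °C = 283.71 K.
η_rev = 1 − T_C/T_H = 1 − 283.71/305.93 = 0.0726.
For a reversible cycle Q_C/Q_H = T_C/T_H, so Q_C = 363 × 283.71/305.93 = 336.6 MW.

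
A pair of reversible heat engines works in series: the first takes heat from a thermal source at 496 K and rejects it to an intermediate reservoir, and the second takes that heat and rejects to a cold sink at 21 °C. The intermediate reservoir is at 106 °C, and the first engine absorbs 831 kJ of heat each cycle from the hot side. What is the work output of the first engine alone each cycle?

W₁ ≈ 196 kJ

T_C = 21 °C → 21 + 273.15 = 294.15 K.
T_m = 106 °C → 106 + 273.15 = 379.15 K.
First-stage efficiency η₁ = 1 − T_m/T_H = 1 − 379.15/496.00 = 0.2356.
W₁ = η₁·Q_H = 0.2356 × 831 = 196 kJ.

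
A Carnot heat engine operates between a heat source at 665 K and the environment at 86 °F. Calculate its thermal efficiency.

T_C = 86 °F → (86 − 32) × 5/9 = 30.00 °C = 303.15 K.
For a reversible engine, η = 1 − T_C/T_H = 1 − 303.15/665.00 = 0.544.

η ≈ 0.544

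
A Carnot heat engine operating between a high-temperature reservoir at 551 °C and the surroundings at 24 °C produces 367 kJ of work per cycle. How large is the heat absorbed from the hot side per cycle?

T_H = 551 °C → 551 + 273.15 = 824.15 K.
T_C = 24 °C → 24 + 273.15 = 297.15 K.
η_rev = 1 − T_C/T_H = 1 − 297.15/824.15 = 0.6394.
Q_H = W/η = 367/0.6394 = 573.9 kJ.

Q_H ≈ 573.9 kJ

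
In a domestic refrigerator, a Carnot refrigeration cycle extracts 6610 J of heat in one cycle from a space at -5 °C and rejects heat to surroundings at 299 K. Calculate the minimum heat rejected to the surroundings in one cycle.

T_C = -5 °C → -5 + 273.15 = 268.15 K.
For a reversible cycle Q_H/Q_C = T_H/T_C, so Q_H = Q_C·T_H/T_C = 6610 × 299.00/268.15 = 7370 J.

Q_H ≈ 7370 J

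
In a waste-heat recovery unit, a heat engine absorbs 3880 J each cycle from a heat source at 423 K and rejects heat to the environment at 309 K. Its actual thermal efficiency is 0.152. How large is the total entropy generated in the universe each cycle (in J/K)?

ΔS_univ ≈ 1.475 J/K

W = η·Q_H = 0.152 × 3880 = 589.8 J, so Q_C = Q_H − W = 3290 J.
Reservoir entropy changes: ΔS_H = −Q_H/T_H = −3880/423.00 = -9.173 J/K and ΔS_C = +Q_C/T_C = 3290/309.00 = 10.65 J/K.
ΔS_univ = −Q_H/T_H + Q_C/T_C = 1.475 J/K (> 0, since η = 0.152 < η_Carnot = 0.270).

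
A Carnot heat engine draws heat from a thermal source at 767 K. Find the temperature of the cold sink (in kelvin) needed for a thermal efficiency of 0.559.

From η = 1 − T_C/T_H, T_C = T_H·(1 − η) = 767.00 × (1 − 0.559) = 338 K.

T_C ≈ 338 K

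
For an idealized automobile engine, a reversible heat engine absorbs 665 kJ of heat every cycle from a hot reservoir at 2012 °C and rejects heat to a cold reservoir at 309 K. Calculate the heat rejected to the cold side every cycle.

Q_C ≈ 89.92 kJ

T_H = 2012 °C → 2012 + 273.15 = 2285.15 K.
η_rev = 1 − T_C/T_H = 1 − 309.00/2285.15 = 0.8648.
For a reversible cycle Q_C/Q_H = T_C/T_H, so Q_C = 665 × 309.00/2285.15 = 89.92 kJ.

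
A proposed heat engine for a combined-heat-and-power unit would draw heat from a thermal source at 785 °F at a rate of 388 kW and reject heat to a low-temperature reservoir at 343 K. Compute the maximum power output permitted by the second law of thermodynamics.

T_H = 785 °F → (785 − 32) × 5/9 = 418.33 °C = 691.48 K.
The second-law ceiling is the Carnot efficiency, η_max = 1 − T_C/T_H = 1 − 343.00/691.48 = 0.5040.
W_max = η_max · Q_H = 0.5040 × 388 = 195.5 kW.

Ẇ_max ≈ 195.5 kW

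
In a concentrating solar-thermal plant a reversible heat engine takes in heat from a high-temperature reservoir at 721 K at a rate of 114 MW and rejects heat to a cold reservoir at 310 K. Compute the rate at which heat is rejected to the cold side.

The Carnot efficiency is η = 1 − T_C/T_H = 1 − 310.00/721.00 = 0.5700.
For a reversible cycle Q_C/Q_H = T_C/T_H, so Q_C = 114 × 310.00/721.00 = 49.0 MW.

Q̇_C ≈ 49.0 MW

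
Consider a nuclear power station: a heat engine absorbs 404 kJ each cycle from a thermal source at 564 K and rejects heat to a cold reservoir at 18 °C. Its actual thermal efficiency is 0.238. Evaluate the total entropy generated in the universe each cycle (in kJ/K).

ΔS_univ ≈ 0.341 kJ/K

T_C = 18 °C → 18 + 273.15 = 291.15 K.
W = η·Q_H = 0.238 × 404 = 96.15 kJ, so Q_C = Q_H − W = 307.8 kJ.
Entropy balance on the reservoirs: −Q_H/T_H = -0.7163 kJ/K, +Q_C/T_C = 1.057 kJ/K.
ΔS_univ = −Q_H/T_H + Q_C/T_C = 0.341 kJ/K (> 0, since η = 0.238 < η_Carnot = 0.484).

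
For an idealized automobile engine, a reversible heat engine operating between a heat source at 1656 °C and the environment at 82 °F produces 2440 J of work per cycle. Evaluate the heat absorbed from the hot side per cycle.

T_H = 1656 °C → 1656 + 273.15 = 1929.15 K.
T_C = 82 °F → (82 − 32) × 5/9 = 27.78 °C = 300.93 K.
The Carnot efficiency is η = 1 − T_C/T_H = 1 − 300.93/1929.15 = 0.8440.
Q_H = W/η = 2440/0.8440 = 2890 J.

Q_H ≈ 2890 J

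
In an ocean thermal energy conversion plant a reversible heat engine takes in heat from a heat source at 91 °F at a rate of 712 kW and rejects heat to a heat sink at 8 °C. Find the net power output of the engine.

Ẇ ≈ 57.7 kW

T_H = 91 °F → (91 − 32) × 5/9 = 32.78 °C = 305.93 K.
T_C = 8 °C → 8 + 273.15 = 281.15 K.
For a reversible engine, η = 1 − T_C/T_H = 1 − 281.15/305.93 = 0.0810.
W = η·Q_H = 0.0810 × 712 = 57.7 kW.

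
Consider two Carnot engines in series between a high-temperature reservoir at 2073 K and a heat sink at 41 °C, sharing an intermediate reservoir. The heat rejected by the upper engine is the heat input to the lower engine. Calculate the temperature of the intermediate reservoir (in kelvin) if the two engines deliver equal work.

T_C = 41 °C → 41 + 273.15 = 314.15 K.
For reversible stages Q_m = Q_H·(T_m/T_H). Setting W₁ = Q_H(1 − T_m/T_H) equal to W₂ = Q_m(1 − T_C/T_m) = Q_H·(T_m − T_C)/T_H gives T_H − T_m = T_m − T_C, so T_m = (T_H + T_C)/2 = (2073.00 + 314.15)/2 = 1190 K.

T_m ≈ 1190 K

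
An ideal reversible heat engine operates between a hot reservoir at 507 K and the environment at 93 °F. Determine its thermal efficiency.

η ≈ 0.3944

T_C = 93 °F → (93 − 32) × 5/9 = 33.89 °C = 307.04 K.
η_rev = 1 − T_C/T_H = 1 − 307.04/507.00 = 0.3944.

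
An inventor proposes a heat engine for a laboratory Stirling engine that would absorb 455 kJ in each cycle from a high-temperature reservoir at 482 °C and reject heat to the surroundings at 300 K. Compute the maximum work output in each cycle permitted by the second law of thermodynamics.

T_H = 482 °C → 482 + 273.15 = 755.15 K.
By the Carnot theorem, η_max = 1 − T_C/T_H = 1 − 300.00/755.15 = 0.6027.
W_max = η_max · Q_H = 0.6027 × 455 = 274 kJ.

W_max ≈ 274 kJ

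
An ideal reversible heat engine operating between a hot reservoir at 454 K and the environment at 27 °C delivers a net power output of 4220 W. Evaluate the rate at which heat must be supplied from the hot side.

T_C = 27 °C → 27 + 273.15 = 300.15 K.
For a reversible engine, η = 1 − T_C/T_H = 1 − 300.15/454.00 = 0.3389.
Q_H = W/η = 4220/0.3389 = 12500 W.

Q̇_H ≈ 12500 W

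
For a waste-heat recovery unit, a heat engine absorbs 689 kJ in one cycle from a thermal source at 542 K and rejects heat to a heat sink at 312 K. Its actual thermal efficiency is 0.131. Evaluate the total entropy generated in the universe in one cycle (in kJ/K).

W = η·Q_H = 0.131 × 689 = 90.26 kJ, so Q_C = Q_H − W = 598.7 kJ.
Reservoir entropy changes: ΔS_H = −Q_H/T_H = −689/542.00 = -1.271 kJ/K and ΔS_C = +Q_C/T_C = 598.7/312.00 = 1.919 kJ/K.
ΔS_univ = −Q_H/T_H + Q_C/T_C = 0.648 kJ/K (> 0, since η = 0.131 < η_Carnot = 0.424).

ΔS_univ ≈ 0.648 kJ/K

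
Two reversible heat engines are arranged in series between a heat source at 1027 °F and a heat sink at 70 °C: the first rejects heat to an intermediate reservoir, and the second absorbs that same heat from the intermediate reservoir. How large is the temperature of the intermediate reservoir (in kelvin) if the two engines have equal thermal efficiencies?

T_H = 1027 °F → (1027 − 32) × 5/9 = 552.78 °C = 825.93 K.
T_C = 70 °C → 70 + 273.15 = 343.15 K.
Equal efficiencies require 1 − T_m/T_H = 1 − T_C/T_m, i.e. T_m/T_H = T_C/T_m, so T_m = √(T_H·T_C) = √(825.93 × 343.15) = 532.4 K.

T_m ≈ 532.4 K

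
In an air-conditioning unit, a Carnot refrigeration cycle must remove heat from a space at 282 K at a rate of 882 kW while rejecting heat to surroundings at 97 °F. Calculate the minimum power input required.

T_H = 97 °F → (97 − 32) × 5/9 = 36.11 °C = 309.26 K.
For a reversible refrigerator, COP_R = T_C/(T_H − T_C) = 282.00/27.26 = 10.3444.
W = Q_C/COP_R = 882/10.3444 = 85.3 kW.

Ẇ_in ≈ 85.3 kW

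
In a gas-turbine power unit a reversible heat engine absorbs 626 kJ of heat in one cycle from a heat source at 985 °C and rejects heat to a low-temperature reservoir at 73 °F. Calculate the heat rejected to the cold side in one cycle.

Q_C ≈ 147 kJ

T_H = 985 °C → 985 + 273.15 = 1258.15 K.
T_C = 73 °F → (73 − 32) × 5/9 = 22.78 °C = 295.93 K.
η_rev = 1 − T_C/T_H = 1 − 295.93/1258.15 = 0.7648.
For a reversible cycle Q_C/Q_H = T_C/T_H, so Q_C = 626 × 295.93/1258.15 = 147 kJ.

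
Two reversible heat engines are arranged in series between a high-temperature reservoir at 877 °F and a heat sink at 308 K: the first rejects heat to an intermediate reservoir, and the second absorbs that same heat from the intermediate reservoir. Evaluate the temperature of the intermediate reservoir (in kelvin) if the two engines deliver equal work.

T_m ≈ 525 K

T_H = 877 °F → (877 − 32) × 5/9 = 469.44 °C = 742.59 K.
For reversible stages Q_m = Q_H·(T_m/T_H). Setting W₁ = Q_H(1 − T_m/T_H) equal to W₂ = Q_m(1 − T_C/T_m) = Q_H·(T_m − T_C)/T_H gives T_H − T_m = T_m − T_C, so T_m = (T_H + T_C)/2 = (742.59 + 308.00)/2 = 525 K.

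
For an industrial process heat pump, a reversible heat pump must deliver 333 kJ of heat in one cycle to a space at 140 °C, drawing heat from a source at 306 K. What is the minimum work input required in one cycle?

W_in ≈ 86.36 kJ

T_H = 140 °C → 140 + 273.15 = 413.15 K.
COP_HP = T_H/(T_H − T_C) = 413.15/107.15 = 3.8558.
W = Q_H/COP_HP = 333/3.8558 = 86.36 kJ.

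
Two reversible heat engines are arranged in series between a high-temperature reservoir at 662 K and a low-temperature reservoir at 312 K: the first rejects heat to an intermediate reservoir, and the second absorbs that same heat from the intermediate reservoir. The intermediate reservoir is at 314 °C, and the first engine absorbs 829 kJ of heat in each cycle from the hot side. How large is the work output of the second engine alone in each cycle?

W₂ ≈ 345 kJ

T_m = 314 °C → 314 + 273.15 = 587.15 K.
Heat entering the second stage: Q_m = Q_H·(T_m/T_H) = 829 × 587.15/662.00 = 735 kJ.
Second-stage efficiency η₂ = 1 − T_C/T_m = 1 − 312.00/587.15 = 0.4686, so W₂ = η₂·Q_m = 345 kJ.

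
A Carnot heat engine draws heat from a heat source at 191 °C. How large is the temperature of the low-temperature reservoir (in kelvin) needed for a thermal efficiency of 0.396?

T_C ≈ 280 K

T_H = 191 °C → 191 + 273.15 = 464.15 K.
From η = 1 − T_C/T_H, T_C = T_H·(1 − η) = 464.15 × (1 − 0.396) = 280 K.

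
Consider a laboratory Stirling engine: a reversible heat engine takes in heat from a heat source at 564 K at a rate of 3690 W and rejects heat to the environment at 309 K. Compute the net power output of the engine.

The Carnot efficiency is η = 1 − T_C/T_H = 1 − 309.00/564.00 = 0.4521.
W = η·Q_H = 0.4521 × 3690 = 1670 W.

Ẇ ≈ 1670 W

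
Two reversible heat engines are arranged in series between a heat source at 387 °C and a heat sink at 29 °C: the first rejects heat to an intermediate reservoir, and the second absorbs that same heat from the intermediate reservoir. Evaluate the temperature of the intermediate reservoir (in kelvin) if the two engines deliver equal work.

T_H = 387 °C → 387 + 273.15 = 660.15 K.
T_C = 29 °C → 29 + 273.15 = 302.15 K.
For reversible stages Q_m = Q_H·(T_m/T_H). Setting W₁ = Q_H(1 − T_m/T_H) equal to W₂ = Q_m(1 − T_C/T_m) = Q_H·(T_m − T_C)/T_H gives T_H − T_m = T_m − T_C, so T_m = (T_H + T_C)/2 = (660.15 + 302.15)/2 = 481 K.

T_m ≈ 481 K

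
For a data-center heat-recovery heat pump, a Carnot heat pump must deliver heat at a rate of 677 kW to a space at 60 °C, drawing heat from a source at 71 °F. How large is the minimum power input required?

T_H = 60 °C → 60 + 273.15 = 333.15 K.
T_C = 71 °F → (71 − 32) × 5/9 = 21.67 °C = 294.82 K.
The Carnot heat-pump COP is COP_HP = T_H/(T_H − T_C) = 333.15/38.33 = 8.6909.
W = Q_H/COP_HP = 677/8.6909 = 77.9 kW.

Ẇ_in ≈ 77.9 kW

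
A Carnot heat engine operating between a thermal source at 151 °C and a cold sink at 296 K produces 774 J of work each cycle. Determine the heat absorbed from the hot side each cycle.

T_H = 151 °C → 151 + 273.15 = 424.15 K.
The Carnot efficiency is η = 1 − T_C/T_H = 1 − 296.00/424.15 = 0.3021.
Q_H = W/η = 774/0.3021 = 2562 J.

Q_H ≈ 2562 J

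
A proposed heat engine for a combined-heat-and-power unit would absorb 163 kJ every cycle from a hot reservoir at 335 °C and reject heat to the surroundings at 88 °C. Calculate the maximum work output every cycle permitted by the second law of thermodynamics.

T_H = 335 °C → 335 + 273.15 = 608.15 K.
T_C = 88 °C → 88 + 273.15 = 361.15 K.
No engine can exceed the Carnot limit: η_max = 1 − T_C/T_H = 1 − 361.15/608.15 = 0.4061.
W_max = η_max · Q_H = 0.4061 × 163 = 66.2 kJ.

W_max ≈ 66.2 kJ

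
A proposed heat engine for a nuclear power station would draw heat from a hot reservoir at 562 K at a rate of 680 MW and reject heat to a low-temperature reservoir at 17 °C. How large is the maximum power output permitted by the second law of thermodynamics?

Ẇ_max ≈ 329 MW

T_C = 17 °C → 17 + 273.15 = 290.15 K.
The upper bound on efficiency is η_max = 1 − T_C/T_H = 1 − 290.15/562.00 = 0.4837.
W_max = η_max · Q_H = 0.4837 × 680 = 329 MW.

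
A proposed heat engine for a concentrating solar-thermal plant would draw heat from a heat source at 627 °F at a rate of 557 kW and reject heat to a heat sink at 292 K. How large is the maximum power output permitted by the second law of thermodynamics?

Ẇ_max ≈ 288 kW

T_H = 627 °F → (627 − 32) × 5/9 = 330.56 °C = 603.71 K.
No engine can exceed the Carnot limit: η_max = 1 − T_C/T_H = 1 − 292.00/603.71 = 0.5163.
W_max = η_max · Q_H = 0.5163 × 557 = 288 kW.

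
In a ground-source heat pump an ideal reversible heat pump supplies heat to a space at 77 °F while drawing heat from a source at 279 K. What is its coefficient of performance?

T_H = 77 °F → (77 − 32) × 5/9 = 25.00 °C = 298.15 K.
The Carnot heat-pump COP is COP_HP = T_H/(T_H − T_C) = 298.15/(298.15 − 279.00) = 15.6.

COP_HP ≈ 15.6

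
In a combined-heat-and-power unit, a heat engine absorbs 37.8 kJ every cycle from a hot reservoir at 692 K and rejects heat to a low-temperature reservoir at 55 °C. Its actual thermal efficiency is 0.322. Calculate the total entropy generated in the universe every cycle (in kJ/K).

T_C = 55 °C → 55 + 273.15 = 328.15 K.
W = η·Q_H = 0.322 × 37.8 = 12.17 kJ, so Q_C = Q_H − W = 25.63 kJ.
The hot reservoir loses entropy Q_H/T_H = 37.8/692.00 = 0.05462 kJ/K; the cold reservoir gains Q_C/T_C = 25.63/328.15 = 0.07810 kJ/K.
ΔS_univ = −Q_H/T_H + Q_C/T_C = 0.0235 kJ/K (> 0, since η = 0.322 < η_Carnot = 0.526).

ΔS_univ ≈ 0.0235 kJ/K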